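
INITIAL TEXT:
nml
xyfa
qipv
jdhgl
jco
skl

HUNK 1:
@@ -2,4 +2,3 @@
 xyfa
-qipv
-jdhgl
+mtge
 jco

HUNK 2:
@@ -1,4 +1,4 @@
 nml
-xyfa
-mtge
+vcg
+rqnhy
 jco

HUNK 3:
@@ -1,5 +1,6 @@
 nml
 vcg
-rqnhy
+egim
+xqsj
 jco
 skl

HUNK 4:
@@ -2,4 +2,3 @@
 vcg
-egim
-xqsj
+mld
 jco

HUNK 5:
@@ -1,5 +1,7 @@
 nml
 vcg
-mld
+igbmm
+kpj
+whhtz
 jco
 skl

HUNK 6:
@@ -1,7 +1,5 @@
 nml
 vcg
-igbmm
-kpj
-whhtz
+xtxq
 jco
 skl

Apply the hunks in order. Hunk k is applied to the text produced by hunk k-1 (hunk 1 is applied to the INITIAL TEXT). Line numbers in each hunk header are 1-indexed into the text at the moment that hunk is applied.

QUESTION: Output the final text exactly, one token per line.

Hunk 1: at line 2 remove [qipv,jdhgl] add [mtge] -> 5 lines: nml xyfa mtge jco skl
Hunk 2: at line 1 remove [xyfa,mtge] add [vcg,rqnhy] -> 5 lines: nml vcg rqnhy jco skl
Hunk 3: at line 1 remove [rqnhy] add [egim,xqsj] -> 6 lines: nml vcg egim xqsj jco skl
Hunk 4: at line 2 remove [egim,xqsj] add [mld] -> 5 lines: nml vcg mld jco skl
Hunk 5: at line 1 remove [mld] add [igbmm,kpj,whhtz] -> 7 lines: nml vcg igbmm kpj whhtz jco skl
Hunk 6: at line 1 remove [igbmm,kpj,whhtz] add [xtxq] -> 5 lines: nml vcg xtxq jco skl

Answer: nml
vcg
xtxq
jco
skl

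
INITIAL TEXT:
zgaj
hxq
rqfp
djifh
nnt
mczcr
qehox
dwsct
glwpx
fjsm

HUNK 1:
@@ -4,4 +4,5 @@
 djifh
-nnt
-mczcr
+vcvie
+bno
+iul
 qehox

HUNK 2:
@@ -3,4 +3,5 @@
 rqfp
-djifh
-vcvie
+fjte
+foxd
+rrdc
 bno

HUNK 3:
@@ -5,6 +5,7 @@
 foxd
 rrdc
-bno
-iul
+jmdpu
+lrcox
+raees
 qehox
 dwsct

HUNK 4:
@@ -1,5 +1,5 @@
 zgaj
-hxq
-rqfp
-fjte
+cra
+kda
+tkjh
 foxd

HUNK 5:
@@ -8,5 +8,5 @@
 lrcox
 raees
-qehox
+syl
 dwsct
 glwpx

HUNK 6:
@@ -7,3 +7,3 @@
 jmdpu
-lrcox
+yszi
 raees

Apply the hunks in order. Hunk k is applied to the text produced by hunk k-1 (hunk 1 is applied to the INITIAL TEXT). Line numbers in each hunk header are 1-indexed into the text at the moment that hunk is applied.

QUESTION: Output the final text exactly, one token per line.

Hunk 1: at line 4 remove [nnt,mczcr] add [vcvie,bno,iul] -> 11 lines: zgaj hxq rqfp djifh vcvie bno iul qehox dwsct glwpx fjsm
Hunk 2: at line 3 remove [djifh,vcvie] add [fjte,foxd,rrdc] -> 12 lines: zgaj hxq rqfp fjte foxd rrdc bno iul qehox dwsct glwpx fjsm
Hunk 3: at line 5 remove [bno,iul] add [jmdpu,lrcox,raees] -> 13 lines: zgaj hxq rqfp fjte foxd rrdc jmdpu lrcox raees qehox dwsct glwpx fjsm
Hunk 4: at line 1 remove [hxq,rqfp,fjte] add [cra,kda,tkjh] -> 13 lines: zgaj cra kda tkjh foxd rrdc jmdpu lrcox raees qehox dwsct glwpx fjsm
Hunk 5: at line 8 remove [qehox] add [syl] -> 13 lines: zgaj cra kda tkjh foxd rrdc jmdpu lrcox raees syl dwsct glwpx fjsm
Hunk 6: at line 7 remove [lrcox] add [yszi] -> 13 lines: zgaj cra kda tkjh foxd rrdc jmdpu yszi raees syl dwsct glwpx fjsm

Answer: zgaj
cra
kda
tkjh
foxd
rrdc
jmdpu
yszi
raees
syl
dwsct
glwpx
fjsm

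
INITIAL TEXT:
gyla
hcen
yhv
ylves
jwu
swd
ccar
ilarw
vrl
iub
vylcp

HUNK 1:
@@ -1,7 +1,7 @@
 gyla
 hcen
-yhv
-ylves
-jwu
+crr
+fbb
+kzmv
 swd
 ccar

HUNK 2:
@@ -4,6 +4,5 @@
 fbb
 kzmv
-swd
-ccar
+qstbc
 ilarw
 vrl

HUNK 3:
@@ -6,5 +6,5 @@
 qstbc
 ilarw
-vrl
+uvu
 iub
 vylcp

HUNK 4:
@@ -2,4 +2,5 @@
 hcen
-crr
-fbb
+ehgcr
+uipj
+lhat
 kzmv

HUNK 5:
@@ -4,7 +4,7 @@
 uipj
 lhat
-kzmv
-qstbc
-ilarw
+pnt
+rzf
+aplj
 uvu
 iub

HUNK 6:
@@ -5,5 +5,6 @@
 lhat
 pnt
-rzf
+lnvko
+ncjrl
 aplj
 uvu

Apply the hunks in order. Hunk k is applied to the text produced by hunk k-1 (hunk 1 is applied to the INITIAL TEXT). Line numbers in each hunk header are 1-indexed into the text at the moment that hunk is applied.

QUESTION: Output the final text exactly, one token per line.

Answer: gyla
hcen
ehgcr
uipj
lhat
pnt
lnvko
ncjrl
aplj
uvu
iub
vylcp

Derivation:
Hunk 1: at line 1 remove [yhv,ylves,jwu] add [crr,fbb,kzmv] -> 11 lines: gyla hcen crr fbb kzmv swd ccar ilarw vrl iub vylcp
Hunk 2: at line 4 remove [swd,ccar] add [qstbc] -> 10 lines: gyla hcen crr fbb kzmv qstbc ilarw vrl iub vylcp
Hunk 3: at line 6 remove [vrl] add [uvu] -> 10 lines: gyla hcen crr fbb kzmv qstbc ilarw uvu iub vylcp
Hunk 4: at line 2 remove [crr,fbb] add [ehgcr,uipj,lhat] -> 11 lines: gyla hcen ehgcr uipj lhat kzmv qstbc ilarw uvu iub vylcp
Hunk 5: at line 4 remove [kzmv,qstbc,ilarw] add [pnt,rzf,aplj] -> 11 lines: gyla hcen ehgcr uipj lhat pnt rzf aplj uvu iub vylcp
Hunk 6: at line 5 remove [rzf] add [lnvko,ncjrl] -> 12 lines: gyla hcen ehgcr uipj lhat pnt lnvko ncjrl aplj uvu iub vylcp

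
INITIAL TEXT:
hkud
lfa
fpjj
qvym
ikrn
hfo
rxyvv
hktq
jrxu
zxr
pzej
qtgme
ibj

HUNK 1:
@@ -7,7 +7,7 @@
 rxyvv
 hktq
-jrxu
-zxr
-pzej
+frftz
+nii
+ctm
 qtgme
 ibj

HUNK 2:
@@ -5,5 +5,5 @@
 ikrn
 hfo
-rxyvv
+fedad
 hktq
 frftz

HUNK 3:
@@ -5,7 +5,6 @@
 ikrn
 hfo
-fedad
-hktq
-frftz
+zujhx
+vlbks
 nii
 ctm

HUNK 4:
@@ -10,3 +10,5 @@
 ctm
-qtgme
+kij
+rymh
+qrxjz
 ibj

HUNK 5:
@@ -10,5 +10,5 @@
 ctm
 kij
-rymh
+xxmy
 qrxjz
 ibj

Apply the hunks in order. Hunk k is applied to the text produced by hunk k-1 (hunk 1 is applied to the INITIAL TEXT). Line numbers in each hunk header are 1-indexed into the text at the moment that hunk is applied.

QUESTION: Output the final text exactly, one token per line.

Hunk 1: at line 7 remove [jrxu,zxr,pzej] add [frftz,nii,ctm] -> 13 lines: hkud lfa fpjj qvym ikrn hfo rxyvv hktq frftz nii ctm qtgme ibj
Hunk 2: at line 5 remove [rxyvv] add [fedad] -> 13 lines: hkud lfa fpjj qvym ikrn hfo fedad hktq frftz nii ctm qtgme ibj
Hunk 3: at line 5 remove [fedad,hktq,frftz] add [zujhx,vlbks] -> 12 lines: hkud lfa fpjj qvym ikrn hfo zujhx vlbks nii ctm qtgme ibj
Hunk 4: at line 10 remove [qtgme] add [kij,rymh,qrxjz] -> 14 lines: hkud lfa fpjj qvym ikrn hfo zujhx vlbks nii ctm kij rymh qrxjz ibj
Hunk 5: at line 10 remove [rymh] add [xxmy] -> 14 lines: hkud lfa fpjj qvym ikrn hfo zujhx vlbks nii ctm kij xxmy qrxjz ibj

Answer: hkud
lfa
fpjj
qvym
ikrn
hfo
zujhx
vlbks
nii
ctm
kij
xxmy
qrxjz
ibj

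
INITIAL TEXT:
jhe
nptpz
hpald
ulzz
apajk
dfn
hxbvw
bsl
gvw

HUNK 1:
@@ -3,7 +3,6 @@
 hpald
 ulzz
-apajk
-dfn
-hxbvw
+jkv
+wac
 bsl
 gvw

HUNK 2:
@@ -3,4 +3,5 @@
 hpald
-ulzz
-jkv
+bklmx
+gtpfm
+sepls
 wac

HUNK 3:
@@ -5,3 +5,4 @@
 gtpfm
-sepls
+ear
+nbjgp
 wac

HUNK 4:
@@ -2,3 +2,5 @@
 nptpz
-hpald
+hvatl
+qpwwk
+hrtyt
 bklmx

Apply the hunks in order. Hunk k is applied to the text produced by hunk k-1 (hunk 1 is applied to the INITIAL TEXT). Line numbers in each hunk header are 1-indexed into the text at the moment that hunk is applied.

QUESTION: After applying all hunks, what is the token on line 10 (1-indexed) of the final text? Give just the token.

Answer: wac

Derivation:
Hunk 1: at line 3 remove [apajk,dfn,hxbvw] add [jkv,wac] -> 8 lines: jhe nptpz hpald ulzz jkv wac bsl gvw
Hunk 2: at line 3 remove [ulzz,jkv] add [bklmx,gtpfm,sepls] -> 9 lines: jhe nptpz hpald bklmx gtpfm sepls wac bsl gvw
Hunk 3: at line 5 remove [sepls] add [ear,nbjgp] -> 10 lines: jhe nptpz hpald bklmx gtpfm ear nbjgp wac bsl gvw
Hunk 4: at line 2 remove [hpald] add [hvatl,qpwwk,hrtyt] -> 12 lines: jhe nptpz hvatl qpwwk hrtyt bklmx gtpfm ear nbjgp wac bsl gvw
Final line 10: wac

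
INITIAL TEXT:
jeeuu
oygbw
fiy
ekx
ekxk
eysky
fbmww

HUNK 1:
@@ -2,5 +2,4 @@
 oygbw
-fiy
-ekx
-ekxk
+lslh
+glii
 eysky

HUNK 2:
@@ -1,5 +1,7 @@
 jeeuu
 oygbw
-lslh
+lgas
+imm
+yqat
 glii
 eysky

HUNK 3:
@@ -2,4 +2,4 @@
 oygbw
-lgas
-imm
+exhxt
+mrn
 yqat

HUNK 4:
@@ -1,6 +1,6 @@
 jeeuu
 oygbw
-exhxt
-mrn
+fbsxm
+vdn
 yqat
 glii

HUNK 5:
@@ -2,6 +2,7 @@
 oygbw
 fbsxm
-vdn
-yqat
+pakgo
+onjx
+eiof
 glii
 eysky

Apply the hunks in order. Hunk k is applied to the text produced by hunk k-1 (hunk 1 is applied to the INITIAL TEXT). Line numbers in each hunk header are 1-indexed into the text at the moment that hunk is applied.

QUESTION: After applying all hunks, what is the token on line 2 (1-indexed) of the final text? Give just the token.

Hunk 1: at line 2 remove [fiy,ekx,ekxk] add [lslh,glii] -> 6 lines: jeeuu oygbw lslh glii eysky fbmww
Hunk 2: at line 1 remove [lslh] add [lgas,imm,yqat] -> 8 lines: jeeuu oygbw lgas imm yqat glii eysky fbmww
Hunk 3: at line 2 remove [lgas,imm] add [exhxt,mrn] -> 8 lines: jeeuu oygbw exhxt mrn yqat glii eysky fbmww
Hunk 4: at line 1 remove [exhxt,mrn] add [fbsxm,vdn] -> 8 lines: jeeuu oygbw fbsxm vdn yqat glii eysky fbmww
Hunk 5: at line 2 remove [vdn,yqat] add [pakgo,onjx,eiof] -> 9 lines: jeeuu oygbw fbsxm pakgo onjx eiof glii eysky fbmww
Final line 2: oygbw

Answer: oygbw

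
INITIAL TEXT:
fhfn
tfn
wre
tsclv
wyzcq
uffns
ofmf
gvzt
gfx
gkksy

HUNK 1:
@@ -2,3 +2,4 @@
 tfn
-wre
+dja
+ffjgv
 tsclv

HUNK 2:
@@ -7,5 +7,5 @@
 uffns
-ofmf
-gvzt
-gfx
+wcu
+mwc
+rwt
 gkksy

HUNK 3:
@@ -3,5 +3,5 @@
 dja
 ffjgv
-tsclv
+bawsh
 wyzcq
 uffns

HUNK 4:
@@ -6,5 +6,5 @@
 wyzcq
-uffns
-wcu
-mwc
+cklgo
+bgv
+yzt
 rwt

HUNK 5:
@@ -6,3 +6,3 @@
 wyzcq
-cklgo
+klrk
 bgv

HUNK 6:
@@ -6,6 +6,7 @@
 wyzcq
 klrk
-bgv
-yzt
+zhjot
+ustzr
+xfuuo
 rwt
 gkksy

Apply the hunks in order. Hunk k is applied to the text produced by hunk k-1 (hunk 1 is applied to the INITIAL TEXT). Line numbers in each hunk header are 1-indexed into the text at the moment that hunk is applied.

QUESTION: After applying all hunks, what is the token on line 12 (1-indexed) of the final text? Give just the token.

Answer: gkksy

Derivation:
Hunk 1: at line 2 remove [wre] add [dja,ffjgv] -> 11 lines: fhfn tfn dja ffjgv tsclv wyzcq uffns ofmf gvzt gfx gkksy
Hunk 2: at line 7 remove [ofmf,gvzt,gfx] add [wcu,mwc,rwt] -> 11 lines: fhfn tfn dja ffjgv tsclv wyzcq uffns wcu mwc rwt gkksy
Hunk 3: at line 3 remove [tsclv] add [bawsh] -> 11 lines: fhfn tfn dja ffjgv bawsh wyzcq uffns wcu mwc rwt gkksy
Hunk 4: at line 6 remove [uffns,wcu,mwc] add [cklgo,bgv,yzt] -> 11 lines: fhfn tfn dja ffjgv bawsh wyzcq cklgo bgv yzt rwt gkksy
Hunk 5: at line 6 remove [cklgo] add [klrk] -> 11 lines: fhfn tfn dja ffjgv bawsh wyzcq klrk bgv yzt rwt gkksy
Hunk 6: at line 6 remove [bgv,yzt] add [zhjot,ustzr,xfuuo] -> 12 lines: fhfn tfn dja ffjgv bawsh wyzcq klrk zhjot ustzr xfuuo rwt gkksy
Final line 12: gkksy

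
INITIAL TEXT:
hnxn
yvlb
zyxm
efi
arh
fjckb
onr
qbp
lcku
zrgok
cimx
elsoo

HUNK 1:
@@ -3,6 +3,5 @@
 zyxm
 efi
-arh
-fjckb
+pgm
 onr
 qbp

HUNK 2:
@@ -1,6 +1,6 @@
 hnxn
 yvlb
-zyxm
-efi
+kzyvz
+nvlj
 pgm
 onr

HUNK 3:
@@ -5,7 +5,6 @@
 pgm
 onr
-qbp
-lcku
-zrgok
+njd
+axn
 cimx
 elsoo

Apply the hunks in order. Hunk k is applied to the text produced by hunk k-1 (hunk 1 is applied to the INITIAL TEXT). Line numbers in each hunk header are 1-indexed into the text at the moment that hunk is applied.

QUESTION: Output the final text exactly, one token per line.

Answer: hnxn
yvlb
kzyvz
nvlj
pgm
onr
njd
axn
cimx
elsoo

Derivation:
Hunk 1: at line 3 remove [arh,fjckb] add [pgm] -> 11 lines: hnxn yvlb zyxm efi pgm onr qbp lcku zrgok cimx elsoo
Hunk 2: at line 1 remove [zyxm,efi] add [kzyvz,nvlj] -> 11 lines: hnxn yvlb kzyvz nvlj pgm onr qbp lcku zrgok cimx elsoo
Hunk 3: at line 5 remove [qbp,lcku,zrgok] add [njd,axn] -> 10 lines: hnxn yvlb kzyvz nvlj pgm onr njd axn cimx elsoo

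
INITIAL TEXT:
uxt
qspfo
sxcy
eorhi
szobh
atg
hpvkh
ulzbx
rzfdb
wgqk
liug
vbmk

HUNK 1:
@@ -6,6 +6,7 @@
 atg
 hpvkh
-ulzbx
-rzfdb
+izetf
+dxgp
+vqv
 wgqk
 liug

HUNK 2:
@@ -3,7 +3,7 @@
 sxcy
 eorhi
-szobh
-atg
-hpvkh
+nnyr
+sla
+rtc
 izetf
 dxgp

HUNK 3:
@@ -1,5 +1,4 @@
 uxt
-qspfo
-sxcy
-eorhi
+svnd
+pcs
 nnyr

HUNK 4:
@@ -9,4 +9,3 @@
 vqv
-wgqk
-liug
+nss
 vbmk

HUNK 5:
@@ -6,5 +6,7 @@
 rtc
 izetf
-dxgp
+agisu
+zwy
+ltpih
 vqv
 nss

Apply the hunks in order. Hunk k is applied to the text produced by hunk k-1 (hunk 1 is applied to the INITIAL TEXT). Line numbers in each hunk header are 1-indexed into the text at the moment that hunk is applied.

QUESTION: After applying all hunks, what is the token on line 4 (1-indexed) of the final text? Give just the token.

Answer: nnyr

Derivation:
Hunk 1: at line 6 remove [ulzbx,rzfdb] add [izetf,dxgp,vqv] -> 13 lines: uxt qspfo sxcy eorhi szobh atg hpvkh izetf dxgp vqv wgqk liug vbmk
Hunk 2: at line 3 remove [szobh,atg,hpvkh] add [nnyr,sla,rtc] -> 13 lines: uxt qspfo sxcy eorhi nnyr sla rtc izetf dxgp vqv wgqk liug vbmk
Hunk 3: at line 1 remove [qspfo,sxcy,eorhi] add [svnd,pcs] -> 12 lines: uxt svnd pcs nnyr sla rtc izetf dxgp vqv wgqk liug vbmk
Hunk 4: at line 9 remove [wgqk,liug] add [nss] -> 11 lines: uxt svnd pcs nnyr sla rtc izetf dxgp vqv nss vbmk
Hunk 5: at line 6 remove [dxgp] add [agisu,zwy,ltpih] -> 13 lines: uxt svnd pcs nnyr sla rtc izetf agisu zwy ltpih vqv nss vbmk
Final line 4: nnyr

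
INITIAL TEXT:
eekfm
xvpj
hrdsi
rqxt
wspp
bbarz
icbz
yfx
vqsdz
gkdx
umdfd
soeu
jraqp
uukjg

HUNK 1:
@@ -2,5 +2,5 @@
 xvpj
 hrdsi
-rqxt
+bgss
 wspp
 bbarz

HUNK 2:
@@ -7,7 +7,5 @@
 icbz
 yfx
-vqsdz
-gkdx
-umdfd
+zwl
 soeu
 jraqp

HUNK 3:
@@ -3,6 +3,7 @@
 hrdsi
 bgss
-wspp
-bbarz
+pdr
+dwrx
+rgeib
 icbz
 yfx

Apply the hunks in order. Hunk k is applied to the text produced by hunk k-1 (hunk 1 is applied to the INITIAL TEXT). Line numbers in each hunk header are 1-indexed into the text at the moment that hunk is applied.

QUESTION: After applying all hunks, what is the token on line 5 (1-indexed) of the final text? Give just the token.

Answer: pdr

Derivation:
Hunk 1: at line 2 remove [rqxt] add [bgss] -> 14 lines: eekfm xvpj hrdsi bgss wspp bbarz icbz yfx vqsdz gkdx umdfd soeu jraqp uukjg
Hunk 2: at line 7 remove [vqsdz,gkdx,umdfd] add [zwl] -> 12 lines: eekfm xvpj hrdsi bgss wspp bbarz icbz yfx zwl soeu jraqp uukjg
Hunk 3: at line 3 remove [wspp,bbarz] add [pdr,dwrx,rgeib] -> 13 lines: eekfm xvpj hrdsi bgss pdr dwrx rgeib icbz yfx zwl soeu jraqp uukjg
Final line 5: pdr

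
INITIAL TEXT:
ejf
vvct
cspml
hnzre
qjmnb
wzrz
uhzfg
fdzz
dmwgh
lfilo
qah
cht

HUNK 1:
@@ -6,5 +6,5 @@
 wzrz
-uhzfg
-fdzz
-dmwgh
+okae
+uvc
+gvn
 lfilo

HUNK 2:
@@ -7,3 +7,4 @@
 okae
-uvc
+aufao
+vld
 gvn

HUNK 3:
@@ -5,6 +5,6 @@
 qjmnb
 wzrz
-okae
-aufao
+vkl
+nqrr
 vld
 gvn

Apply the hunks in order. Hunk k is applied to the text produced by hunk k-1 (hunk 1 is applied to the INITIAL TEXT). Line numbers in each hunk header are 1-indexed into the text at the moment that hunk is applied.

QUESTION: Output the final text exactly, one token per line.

Answer: ejf
vvct
cspml
hnzre
qjmnb
wzrz
vkl
nqrr
vld
gvn
lfilo
qah
cht

Derivation:
Hunk 1: at line 6 remove [uhzfg,fdzz,dmwgh] add [okae,uvc,gvn] -> 12 lines: ejf vvct cspml hnzre qjmnb wzrz okae uvc gvn lfilo qah cht
Hunk 2: at line 7 remove [uvc] add [aufao,vld] -> 13 lines: ejf vvct cspml hnzre qjmnb wzrz okae aufao vld gvn lfilo qah cht
Hunk 3: at line 5 remove [okae,aufao] add [vkl,nqrr] -> 13 lines: ejf vvct cspml hnzre qjmnb wzrz vkl nqrr vld gvn lfilo qah cht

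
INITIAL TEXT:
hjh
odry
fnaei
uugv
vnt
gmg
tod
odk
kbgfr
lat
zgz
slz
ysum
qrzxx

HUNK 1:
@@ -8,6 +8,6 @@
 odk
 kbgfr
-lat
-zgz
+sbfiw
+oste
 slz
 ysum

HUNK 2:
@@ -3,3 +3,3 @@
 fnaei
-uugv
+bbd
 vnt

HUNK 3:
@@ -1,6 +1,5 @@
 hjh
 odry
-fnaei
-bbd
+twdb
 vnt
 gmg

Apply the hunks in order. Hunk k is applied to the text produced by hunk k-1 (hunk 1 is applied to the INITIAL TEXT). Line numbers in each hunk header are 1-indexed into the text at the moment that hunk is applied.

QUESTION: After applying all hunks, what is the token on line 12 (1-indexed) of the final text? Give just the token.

Hunk 1: at line 8 remove [lat,zgz] add [sbfiw,oste] -> 14 lines: hjh odry fnaei uugv vnt gmg tod odk kbgfr sbfiw oste slz ysum qrzxx
Hunk 2: at line 3 remove [uugv] add [bbd] -> 14 lines: hjh odry fnaei bbd vnt gmg tod odk kbgfr sbfiw oste slz ysum qrzxx
Hunk 3: at line 1 remove [fnaei,bbd] add [twdb] -> 13 lines: hjh odry twdb vnt gmg tod odk kbgfr sbfiw oste slz ysum qrzxx
Final line 12: ysum

Answer: ysum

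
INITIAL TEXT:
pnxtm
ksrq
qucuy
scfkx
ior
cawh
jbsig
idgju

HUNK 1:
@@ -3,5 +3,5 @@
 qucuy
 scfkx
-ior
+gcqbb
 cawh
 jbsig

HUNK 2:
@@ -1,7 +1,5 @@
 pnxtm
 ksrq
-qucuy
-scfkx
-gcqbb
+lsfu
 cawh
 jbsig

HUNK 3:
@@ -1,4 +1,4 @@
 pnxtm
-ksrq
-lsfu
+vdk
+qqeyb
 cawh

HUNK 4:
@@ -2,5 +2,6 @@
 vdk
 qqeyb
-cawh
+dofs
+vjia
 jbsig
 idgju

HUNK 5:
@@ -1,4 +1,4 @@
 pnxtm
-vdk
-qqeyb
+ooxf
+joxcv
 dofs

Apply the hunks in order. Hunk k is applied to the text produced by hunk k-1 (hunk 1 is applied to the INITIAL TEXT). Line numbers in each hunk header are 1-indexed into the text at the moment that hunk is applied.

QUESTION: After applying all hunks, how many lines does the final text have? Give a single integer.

Hunk 1: at line 3 remove [ior] add [gcqbb] -> 8 lines: pnxtm ksrq qucuy scfkx gcqbb cawh jbsig idgju
Hunk 2: at line 1 remove [qucuy,scfkx,gcqbb] add [lsfu] -> 6 lines: pnxtm ksrq lsfu cawh jbsig idgju
Hunk 3: at line 1 remove [ksrq,lsfu] add [vdk,qqeyb] -> 6 lines: pnxtm vdk qqeyb cawh jbsig idgju
Hunk 4: at line 2 remove [cawh] add [dofs,vjia] -> 7 lines: pnxtm vdk qqeyb dofs vjia jbsig idgju
Hunk 5: at line 1 remove [vdk,qqeyb] add [ooxf,joxcv] -> 7 lines: pnxtm ooxf joxcv dofs vjia jbsig idgju
Final line count: 7

Answer: 7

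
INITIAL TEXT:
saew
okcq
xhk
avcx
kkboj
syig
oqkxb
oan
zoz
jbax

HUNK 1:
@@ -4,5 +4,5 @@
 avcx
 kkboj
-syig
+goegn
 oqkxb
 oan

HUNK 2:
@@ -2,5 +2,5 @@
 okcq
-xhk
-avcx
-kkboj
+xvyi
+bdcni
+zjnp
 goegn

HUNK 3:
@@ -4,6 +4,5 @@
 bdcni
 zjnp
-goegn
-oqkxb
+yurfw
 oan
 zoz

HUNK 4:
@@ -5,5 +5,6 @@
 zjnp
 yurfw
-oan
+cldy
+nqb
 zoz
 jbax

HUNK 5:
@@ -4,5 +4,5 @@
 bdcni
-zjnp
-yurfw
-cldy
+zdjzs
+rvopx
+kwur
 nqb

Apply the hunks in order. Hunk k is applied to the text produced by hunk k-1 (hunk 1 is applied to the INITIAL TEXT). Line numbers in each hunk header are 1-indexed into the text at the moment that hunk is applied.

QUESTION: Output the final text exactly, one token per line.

Hunk 1: at line 4 remove [syig] add [goegn] -> 10 lines: saew okcq xhk avcx kkboj goegn oqkxb oan zoz jbax
Hunk 2: at line 2 remove [xhk,avcx,kkboj] add [xvyi,bdcni,zjnp] -> 10 lines: saew okcq xvyi bdcni zjnp goegn oqkxb oan zoz jbax
Hunk 3: at line 4 remove [goegn,oqkxb] add [yurfw] -> 9 lines: saew okcq xvyi bdcni zjnp yurfw oan zoz jbax
Hunk 4: at line 5 remove [oan] add [cldy,nqb] -> 10 lines: saew okcq xvyi bdcni zjnp yurfw cldy nqb zoz jbax
Hunk 5: at line 4 remove [zjnp,yurfw,cldy] add [zdjzs,rvopx,kwur] -> 10 lines: saew okcq xvyi bdcni zdjzs rvopx kwur nqb zoz jbax

Answer: saew
okcq
xvyi
bdcni
zdjzs
rvopx
kwur
nqb
zoz
jbax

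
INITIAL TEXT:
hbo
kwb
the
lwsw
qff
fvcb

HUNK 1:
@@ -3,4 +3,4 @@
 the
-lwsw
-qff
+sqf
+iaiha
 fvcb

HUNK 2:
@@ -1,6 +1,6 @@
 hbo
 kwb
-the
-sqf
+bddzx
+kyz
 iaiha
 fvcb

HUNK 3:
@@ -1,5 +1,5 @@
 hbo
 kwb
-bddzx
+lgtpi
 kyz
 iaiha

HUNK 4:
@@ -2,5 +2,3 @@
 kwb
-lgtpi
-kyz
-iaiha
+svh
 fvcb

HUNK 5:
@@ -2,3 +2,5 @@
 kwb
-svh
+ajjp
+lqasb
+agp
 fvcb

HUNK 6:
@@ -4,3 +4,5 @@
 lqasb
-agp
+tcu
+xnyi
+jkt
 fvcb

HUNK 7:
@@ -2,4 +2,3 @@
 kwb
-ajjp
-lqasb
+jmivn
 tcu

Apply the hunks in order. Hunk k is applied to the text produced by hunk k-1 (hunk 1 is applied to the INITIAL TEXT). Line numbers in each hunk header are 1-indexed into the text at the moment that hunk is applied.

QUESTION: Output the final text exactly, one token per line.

Answer: hbo
kwb
jmivn
tcu
xnyi
jkt
fvcb

Derivation:
Hunk 1: at line 3 remove [lwsw,qff] add [sqf,iaiha] -> 6 lines: hbo kwb the sqf iaiha fvcb
Hunk 2: at line 1 remove [the,sqf] add [bddzx,kyz] -> 6 lines: hbo kwb bddzx kyz iaiha fvcb
Hunk 3: at line 1 remove [bddzx] add [lgtpi] -> 6 lines: hbo kwb lgtpi kyz iaiha fvcb
Hunk 4: at line 2 remove [lgtpi,kyz,iaiha] add [svh] -> 4 lines: hbo kwb svh fvcb
Hunk 5: at line 2 remove [svh] add [ajjp,lqasb,agp] -> 6 lines: hbo kwb ajjp lqasb agp fvcb
Hunk 6: at line 4 remove [agp] add [tcu,xnyi,jkt] -> 8 lines: hbo kwb ajjp lqasb tcu xnyi jkt fvcb
Hunk 7: at line 2 remove [ajjp,lqasb] add [jmivn] -> 7 lines: hbo kwb jmivn tcu xnyi jkt fvcb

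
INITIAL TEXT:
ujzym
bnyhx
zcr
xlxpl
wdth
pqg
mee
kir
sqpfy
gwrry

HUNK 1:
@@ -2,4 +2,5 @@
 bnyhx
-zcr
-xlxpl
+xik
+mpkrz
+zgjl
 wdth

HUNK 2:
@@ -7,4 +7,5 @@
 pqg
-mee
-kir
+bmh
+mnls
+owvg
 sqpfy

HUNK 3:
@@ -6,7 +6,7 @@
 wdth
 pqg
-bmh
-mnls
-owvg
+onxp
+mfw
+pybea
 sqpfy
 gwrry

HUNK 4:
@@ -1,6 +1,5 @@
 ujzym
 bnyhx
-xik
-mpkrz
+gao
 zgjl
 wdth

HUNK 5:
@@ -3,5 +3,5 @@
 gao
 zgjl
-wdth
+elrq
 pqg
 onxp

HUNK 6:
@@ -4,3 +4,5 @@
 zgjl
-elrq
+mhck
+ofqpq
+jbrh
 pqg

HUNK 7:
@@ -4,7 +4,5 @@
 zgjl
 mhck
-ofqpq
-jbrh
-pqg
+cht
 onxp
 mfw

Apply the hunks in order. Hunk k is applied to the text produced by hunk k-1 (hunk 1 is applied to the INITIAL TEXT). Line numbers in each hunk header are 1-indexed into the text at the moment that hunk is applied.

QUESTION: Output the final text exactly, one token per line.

Hunk 1: at line 2 remove [zcr,xlxpl] add [xik,mpkrz,zgjl] -> 11 lines: ujzym bnyhx xik mpkrz zgjl wdth pqg mee kir sqpfy gwrry
Hunk 2: at line 7 remove [mee,kir] add [bmh,mnls,owvg] -> 12 lines: ujzym bnyhx xik mpkrz zgjl wdth pqg bmh mnls owvg sqpfy gwrry
Hunk 3: at line 6 remove [bmh,mnls,owvg] add [onxp,mfw,pybea] -> 12 lines: ujzym bnyhx xik mpkrz zgjl wdth pqg onxp mfw pybea sqpfy gwrry
Hunk 4: at line 1 remove [xik,mpkrz] add [gao] -> 11 lines: ujzym bnyhx gao zgjl wdth pqg onxp mfw pybea sqpfy gwrry
Hunk 5: at line 3 remove [wdth] add [elrq] -> 11 lines: ujzym bnyhx gao zgjl elrq pqg onxp mfw pybea sqpfy gwrry
Hunk 6: at line 4 remove [elrq] add [mhck,ofqpq,jbrh] -> 13 lines: ujzym bnyhx gao zgjl mhck ofqpq jbrh pqg onxp mfw pybea sqpfy gwrry
Hunk 7: at line 4 remove [ofqpq,jbrh,pqg] add [cht] -> 11 lines: ujzym bnyhx gao zgjl mhck cht onxp mfw pybea sqpfy gwrry

Answer: ujzym
bnyhx
gao
zgjl
mhck
cht
onxp
mfw
pybea
sqpfy
gwrry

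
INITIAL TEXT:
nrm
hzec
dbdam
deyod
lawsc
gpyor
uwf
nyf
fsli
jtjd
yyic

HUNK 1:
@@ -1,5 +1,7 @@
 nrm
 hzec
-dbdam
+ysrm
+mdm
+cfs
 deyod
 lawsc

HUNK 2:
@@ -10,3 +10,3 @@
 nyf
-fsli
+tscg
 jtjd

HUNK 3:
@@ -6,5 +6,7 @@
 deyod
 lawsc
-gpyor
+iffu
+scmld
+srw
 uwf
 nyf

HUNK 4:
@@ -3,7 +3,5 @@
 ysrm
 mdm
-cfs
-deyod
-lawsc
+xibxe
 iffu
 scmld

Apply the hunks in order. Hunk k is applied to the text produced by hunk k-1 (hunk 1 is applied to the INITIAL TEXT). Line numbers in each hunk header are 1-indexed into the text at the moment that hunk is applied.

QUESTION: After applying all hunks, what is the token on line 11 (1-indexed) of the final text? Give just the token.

Answer: tscg

Derivation:
Hunk 1: at line 1 remove [dbdam] add [ysrm,mdm,cfs] -> 13 lines: nrm hzec ysrm mdm cfs deyod lawsc gpyor uwf nyf fsli jtjd yyic
Hunk 2: at line 10 remove [fsli] add [tscg] -> 13 lines: nrm hzec ysrm mdm cfs deyod lawsc gpyor uwf nyf tscg jtjd yyic
Hunk 3: at line 6 remove [gpyor] add [iffu,scmld,srw] -> 15 lines: nrm hzec ysrm mdm cfs deyod lawsc iffu scmld srw uwf nyf tscg jtjd yyic
Hunk 4: at line 3 remove [cfs,deyod,lawsc] add [xibxe] -> 13 lines: nrm hzec ysrm mdm xibxe iffu scmld srw uwf nyf tscg jtjd yyic
Final line 11: tscg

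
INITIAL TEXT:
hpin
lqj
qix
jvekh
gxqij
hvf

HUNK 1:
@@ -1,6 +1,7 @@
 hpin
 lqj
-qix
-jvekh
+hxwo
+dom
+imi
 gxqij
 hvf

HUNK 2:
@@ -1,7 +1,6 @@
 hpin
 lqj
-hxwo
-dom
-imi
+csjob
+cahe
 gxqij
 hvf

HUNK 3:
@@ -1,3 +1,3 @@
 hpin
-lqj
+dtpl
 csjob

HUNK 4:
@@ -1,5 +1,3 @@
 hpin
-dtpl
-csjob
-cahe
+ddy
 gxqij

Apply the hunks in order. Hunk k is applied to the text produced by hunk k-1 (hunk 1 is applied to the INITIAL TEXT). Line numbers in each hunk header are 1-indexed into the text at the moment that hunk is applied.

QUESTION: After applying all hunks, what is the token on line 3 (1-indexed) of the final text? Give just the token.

Answer: gxqij

Derivation:
Hunk 1: at line 1 remove [qix,jvekh] add [hxwo,dom,imi] -> 7 lines: hpin lqj hxwo dom imi gxqij hvf
Hunk 2: at line 1 remove [hxwo,dom,imi] add [csjob,cahe] -> 6 lines: hpin lqj csjob cahe gxqij hvf
Hunk 3: at line 1 remove [lqj] add [dtpl] -> 6 lines: hpin dtpl csjob cahe gxqij hvf
Hunk 4: at line 1 remove [dtpl,csjob,cahe] add [ddy] -> 4 lines: hpin ddy gxqij hvf
Final line 3: gxqij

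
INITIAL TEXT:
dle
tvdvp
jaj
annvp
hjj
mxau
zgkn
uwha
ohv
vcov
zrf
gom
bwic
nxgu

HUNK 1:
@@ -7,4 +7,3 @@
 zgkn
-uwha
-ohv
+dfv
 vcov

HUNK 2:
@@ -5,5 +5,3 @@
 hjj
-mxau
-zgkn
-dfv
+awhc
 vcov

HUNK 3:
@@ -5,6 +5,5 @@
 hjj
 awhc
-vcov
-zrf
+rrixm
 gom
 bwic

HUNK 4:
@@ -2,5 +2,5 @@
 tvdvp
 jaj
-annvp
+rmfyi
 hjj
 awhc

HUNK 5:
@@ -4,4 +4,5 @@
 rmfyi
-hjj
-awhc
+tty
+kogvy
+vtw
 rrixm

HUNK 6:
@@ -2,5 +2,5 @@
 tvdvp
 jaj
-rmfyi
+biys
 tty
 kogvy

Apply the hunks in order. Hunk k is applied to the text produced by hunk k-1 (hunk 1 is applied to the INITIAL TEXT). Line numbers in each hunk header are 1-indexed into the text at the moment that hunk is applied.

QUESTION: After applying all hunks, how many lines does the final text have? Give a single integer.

Answer: 11

Derivation:
Hunk 1: at line 7 remove [uwha,ohv] add [dfv] -> 13 lines: dle tvdvp jaj annvp hjj mxau zgkn dfv vcov zrf gom bwic nxgu
Hunk 2: at line 5 remove [mxau,zgkn,dfv] add [awhc] -> 11 lines: dle tvdvp jaj annvp hjj awhc vcov zrf gom bwic nxgu
Hunk 3: at line 5 remove [vcov,zrf] add [rrixm] -> 10 lines: dle tvdvp jaj annvp hjj awhc rrixm gom bwic nxgu
Hunk 4: at line 2 remove [annvp] add [rmfyi] -> 10 lines: dle tvdvp jaj rmfyi hjj awhc rrixm gom bwic nxgu
Hunk 5: at line 4 remove [hjj,awhc] add [tty,kogvy,vtw] -> 11 lines: dle tvdvp jaj rmfyi tty kogvy vtw rrixm gom bwic nxgu
Hunk 6: at line 2 remove [rmfyi] add [biys] -> 11 lines: dle tvdvp jaj biys tty kogvy vtw rrixm gom bwic nxgu
Final line count: 11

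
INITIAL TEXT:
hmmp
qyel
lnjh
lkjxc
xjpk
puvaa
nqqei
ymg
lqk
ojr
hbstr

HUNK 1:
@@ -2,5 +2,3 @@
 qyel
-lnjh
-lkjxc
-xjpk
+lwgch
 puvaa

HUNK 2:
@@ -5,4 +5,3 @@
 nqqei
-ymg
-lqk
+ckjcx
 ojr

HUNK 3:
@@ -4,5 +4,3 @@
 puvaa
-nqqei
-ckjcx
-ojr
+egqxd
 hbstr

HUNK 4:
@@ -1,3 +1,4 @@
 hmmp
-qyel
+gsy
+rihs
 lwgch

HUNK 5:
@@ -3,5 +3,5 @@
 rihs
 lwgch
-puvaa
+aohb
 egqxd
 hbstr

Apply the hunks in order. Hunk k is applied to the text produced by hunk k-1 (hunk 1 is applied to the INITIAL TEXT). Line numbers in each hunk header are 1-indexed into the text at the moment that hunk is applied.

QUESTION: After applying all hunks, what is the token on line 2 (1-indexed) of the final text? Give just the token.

Answer: gsy

Derivation:
Hunk 1: at line 2 remove [lnjh,lkjxc,xjpk] add [lwgch] -> 9 lines: hmmp qyel lwgch puvaa nqqei ymg lqk ojr hbstr
Hunk 2: at line 5 remove [ymg,lqk] add [ckjcx] -> 8 lines: hmmp qyel lwgch puvaa nqqei ckjcx ojr hbstr
Hunk 3: at line 4 remove [nqqei,ckjcx,ojr] add [egqxd] -> 6 lines: hmmp qyel lwgch puvaa egqxd hbstr
Hunk 4: at line 1 remove [qyel] add [gsy,rihs] -> 7 lines: hmmp gsy rihs lwgch puvaa egqxd hbstr
Hunk 5: at line 3 remove [puvaa] add [aohb] -> 7 lines: hmmp gsy rihs lwgch aohb egqxd hbstr
Final line 2: gsy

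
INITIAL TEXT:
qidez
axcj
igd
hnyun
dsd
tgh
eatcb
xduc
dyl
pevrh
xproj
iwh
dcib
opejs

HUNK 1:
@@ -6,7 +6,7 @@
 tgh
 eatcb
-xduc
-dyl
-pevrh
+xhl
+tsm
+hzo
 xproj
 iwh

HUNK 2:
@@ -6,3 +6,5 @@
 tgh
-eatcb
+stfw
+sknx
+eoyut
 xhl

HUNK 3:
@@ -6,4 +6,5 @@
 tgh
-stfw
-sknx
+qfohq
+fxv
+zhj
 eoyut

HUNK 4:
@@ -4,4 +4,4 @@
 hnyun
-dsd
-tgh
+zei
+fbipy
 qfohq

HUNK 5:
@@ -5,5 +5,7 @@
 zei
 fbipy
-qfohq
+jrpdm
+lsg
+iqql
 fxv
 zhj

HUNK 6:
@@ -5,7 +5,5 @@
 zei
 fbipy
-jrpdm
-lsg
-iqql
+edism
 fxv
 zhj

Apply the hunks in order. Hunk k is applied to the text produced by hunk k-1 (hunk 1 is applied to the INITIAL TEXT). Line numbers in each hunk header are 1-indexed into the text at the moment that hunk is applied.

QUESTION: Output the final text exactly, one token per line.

Answer: qidez
axcj
igd
hnyun
zei
fbipy
edism
fxv
zhj
eoyut
xhl
tsm
hzo
xproj
iwh
dcib
opejs

Derivation:
Hunk 1: at line 6 remove [xduc,dyl,pevrh] add [xhl,tsm,hzo] -> 14 lines: qidez axcj igd hnyun dsd tgh eatcb xhl tsm hzo xproj iwh dcib opejs
Hunk 2: at line 6 remove [eatcb] add [stfw,sknx,eoyut] -> 16 lines: qidez axcj igd hnyun dsd tgh stfw sknx eoyut xhl tsm hzo xproj iwh dcib opejs
Hunk 3: at line 6 remove [stfw,sknx] add [qfohq,fxv,zhj] -> 17 lines: qidez axcj igd hnyun dsd tgh qfohq fxv zhj eoyut xhl tsm hzo xproj iwh dcib opejs
Hunk 4: at line 4 remove [dsd,tgh] add [zei,fbipy] -> 17 lines: qidez axcj igd hnyun zei fbipy qfohq fxv zhj eoyut xhl tsm hzo xproj iwh dcib opejs
Hunk 5: at line 5 remove [qfohq] add [jrpdm,lsg,iqql] -> 19 lines: qidez axcj igd hnyun zei fbipy jrpdm lsg iqql fxv zhj eoyut xhl tsm hzo xproj iwh dcib opejs
Hunk 6: at line 5 remove [jrpdm,lsg,iqql] add [edism] -> 17 lines: qidez axcj igd hnyun zei fbipy edism fxv zhj eoyut xhl tsm hzo xproj iwh dcib opejs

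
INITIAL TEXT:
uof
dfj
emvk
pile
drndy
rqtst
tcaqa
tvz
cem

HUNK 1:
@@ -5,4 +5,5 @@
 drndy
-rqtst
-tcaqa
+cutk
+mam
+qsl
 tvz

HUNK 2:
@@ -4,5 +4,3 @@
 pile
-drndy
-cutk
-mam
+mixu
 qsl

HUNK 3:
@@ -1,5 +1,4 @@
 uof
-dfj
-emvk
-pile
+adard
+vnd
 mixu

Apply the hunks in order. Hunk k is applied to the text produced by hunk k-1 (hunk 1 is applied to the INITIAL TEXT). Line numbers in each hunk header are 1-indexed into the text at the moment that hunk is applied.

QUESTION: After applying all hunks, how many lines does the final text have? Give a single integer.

Answer: 7

Derivation:
Hunk 1: at line 5 remove [rqtst,tcaqa] add [cutk,mam,qsl] -> 10 lines: uof dfj emvk pile drndy cutk mam qsl tvz cem
Hunk 2: at line 4 remove [drndy,cutk,mam] add [mixu] -> 8 lines: uof dfj emvk pile mixu qsl tvz cem
Hunk 3: at line 1 remove [dfj,emvk,pile] add [adard,vnd] -> 7 lines: uof adard vnd mixu qsl tvz cem
Final line count: 7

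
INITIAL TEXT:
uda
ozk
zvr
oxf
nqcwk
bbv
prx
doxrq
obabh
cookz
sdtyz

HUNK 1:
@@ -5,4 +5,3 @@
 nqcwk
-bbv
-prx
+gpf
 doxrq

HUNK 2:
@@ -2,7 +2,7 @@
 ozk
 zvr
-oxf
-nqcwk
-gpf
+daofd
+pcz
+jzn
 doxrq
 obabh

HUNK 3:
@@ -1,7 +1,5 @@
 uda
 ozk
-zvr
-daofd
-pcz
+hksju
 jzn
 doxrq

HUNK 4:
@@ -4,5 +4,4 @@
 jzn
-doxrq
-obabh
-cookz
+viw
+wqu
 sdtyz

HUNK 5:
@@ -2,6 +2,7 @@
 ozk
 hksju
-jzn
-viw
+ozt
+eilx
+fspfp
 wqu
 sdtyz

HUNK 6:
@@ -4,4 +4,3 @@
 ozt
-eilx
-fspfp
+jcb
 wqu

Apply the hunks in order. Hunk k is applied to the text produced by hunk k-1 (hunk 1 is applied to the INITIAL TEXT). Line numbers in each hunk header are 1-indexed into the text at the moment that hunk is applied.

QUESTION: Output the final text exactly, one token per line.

Answer: uda
ozk
hksju
ozt
jcb
wqu
sdtyz

Derivation:
Hunk 1: at line 5 remove [bbv,prx] add [gpf] -> 10 lines: uda ozk zvr oxf nqcwk gpf doxrq obabh cookz sdtyz
Hunk 2: at line 2 remove [oxf,nqcwk,gpf] add [daofd,pcz,jzn] -> 10 lines: uda ozk zvr daofd pcz jzn doxrq obabh cookz sdtyz
Hunk 3: at line 1 remove [zvr,daofd,pcz] add [hksju] -> 8 lines: uda ozk hksju jzn doxrq obabh cookz sdtyz
Hunk 4: at line 4 remove [doxrq,obabh,cookz] add [viw,wqu] -> 7 lines: uda ozk hksju jzn viw wqu sdtyz
Hunk 5: at line 2 remove [jzn,viw] add [ozt,eilx,fspfp] -> 8 lines: uda ozk hksju ozt eilx fspfp wqu sdtyz
Hunk 6: at line 4 remove [eilx,fspfp] add [jcb] -> 7 lines: uda ozk hksju ozt jcb wqu sdtyz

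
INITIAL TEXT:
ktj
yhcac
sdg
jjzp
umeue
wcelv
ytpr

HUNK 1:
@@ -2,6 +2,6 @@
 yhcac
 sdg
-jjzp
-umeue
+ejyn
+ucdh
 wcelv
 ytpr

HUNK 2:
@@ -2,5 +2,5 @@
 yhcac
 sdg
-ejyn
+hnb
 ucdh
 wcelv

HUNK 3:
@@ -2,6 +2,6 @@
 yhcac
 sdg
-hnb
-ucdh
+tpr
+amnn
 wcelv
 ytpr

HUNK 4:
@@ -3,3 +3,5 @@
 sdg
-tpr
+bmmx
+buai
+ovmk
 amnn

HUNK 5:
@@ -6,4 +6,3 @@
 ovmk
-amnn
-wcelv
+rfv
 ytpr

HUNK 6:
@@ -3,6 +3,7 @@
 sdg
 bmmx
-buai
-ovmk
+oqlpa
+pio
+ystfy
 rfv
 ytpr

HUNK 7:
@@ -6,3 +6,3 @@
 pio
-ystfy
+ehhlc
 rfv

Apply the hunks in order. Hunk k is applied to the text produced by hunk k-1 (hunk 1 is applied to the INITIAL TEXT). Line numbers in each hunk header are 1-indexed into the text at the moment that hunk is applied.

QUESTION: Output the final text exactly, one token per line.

Hunk 1: at line 2 remove [jjzp,umeue] add [ejyn,ucdh] -> 7 lines: ktj yhcac sdg ejyn ucdh wcelv ytpr
Hunk 2: at line 2 remove [ejyn] add [hnb] -> 7 lines: ktj yhcac sdg hnb ucdh wcelv ytpr
Hunk 3: at line 2 remove [hnb,ucdh] add [tpr,amnn] -> 7 lines: ktj yhcac sdg tpr amnn wcelv ytpr
Hunk 4: at line 3 remove [tpr] add [bmmx,buai,ovmk] -> 9 lines: ktj yhcac sdg bmmx buai ovmk amnn wcelv ytpr
Hunk 5: at line 6 remove [amnn,wcelv] add [rfv] -> 8 lines: ktj yhcac sdg bmmx buai ovmk rfv ytpr
Hunk 6: at line 3 remove [buai,ovmk] add [oqlpa,pio,ystfy] -> 9 lines: ktj yhcac sdg bmmx oqlpa pio ystfy rfv ytpr
Hunk 7: at line 6 remove [ystfy] add [ehhlc] -> 9 lines: ktj yhcac sdg bmmx oqlpa pio ehhlc rfv ytpr

Answer: ktj
yhcac
sdg
bmmx
oqlpa
pio
ehhlc
rfv
ytpr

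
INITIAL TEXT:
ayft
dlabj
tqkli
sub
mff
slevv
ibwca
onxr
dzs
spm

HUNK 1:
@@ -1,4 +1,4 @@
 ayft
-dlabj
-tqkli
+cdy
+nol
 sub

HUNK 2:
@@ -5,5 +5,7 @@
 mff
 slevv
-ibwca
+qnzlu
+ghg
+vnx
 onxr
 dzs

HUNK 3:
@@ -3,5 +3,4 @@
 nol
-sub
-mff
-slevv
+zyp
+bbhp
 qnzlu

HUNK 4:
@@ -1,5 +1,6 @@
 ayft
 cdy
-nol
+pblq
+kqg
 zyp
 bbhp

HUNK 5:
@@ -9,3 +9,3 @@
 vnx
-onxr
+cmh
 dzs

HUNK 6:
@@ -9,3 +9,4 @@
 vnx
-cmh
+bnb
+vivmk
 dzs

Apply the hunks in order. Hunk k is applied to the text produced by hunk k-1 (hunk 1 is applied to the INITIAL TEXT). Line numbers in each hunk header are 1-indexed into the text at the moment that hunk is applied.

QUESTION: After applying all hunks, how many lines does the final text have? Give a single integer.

Answer: 13

Derivation:
Hunk 1: at line 1 remove [dlabj,tqkli] add [cdy,nol] -> 10 lines: ayft cdy nol sub mff slevv ibwca onxr dzs spm
Hunk 2: at line 5 remove [ibwca] add [qnzlu,ghg,vnx] -> 12 lines: ayft cdy nol sub mff slevv qnzlu ghg vnx onxr dzs spm
Hunk 3: at line 3 remove [sub,mff,slevv] add [zyp,bbhp] -> 11 lines: ayft cdy nol zyp bbhp qnzlu ghg vnx onxr dzs spm
Hunk 4: at line 1 remove [nol] add [pblq,kqg] -> 12 lines: ayft cdy pblq kqg zyp bbhp qnzlu ghg vnx onxr dzs spm
Hunk 5: at line 9 remove [onxr] add [cmh] -> 12 lines: ayft cdy pblq kqg zyp bbhp qnzlu ghg vnx cmh dzs spm
Hunk 6: at line 9 remove [cmh] add [bnb,vivmk] -> 13 lines: ayft cdy pblq kqg zyp bbhp qnzlu ghg vnx bnb vivmk dzs spm
Final line count: 13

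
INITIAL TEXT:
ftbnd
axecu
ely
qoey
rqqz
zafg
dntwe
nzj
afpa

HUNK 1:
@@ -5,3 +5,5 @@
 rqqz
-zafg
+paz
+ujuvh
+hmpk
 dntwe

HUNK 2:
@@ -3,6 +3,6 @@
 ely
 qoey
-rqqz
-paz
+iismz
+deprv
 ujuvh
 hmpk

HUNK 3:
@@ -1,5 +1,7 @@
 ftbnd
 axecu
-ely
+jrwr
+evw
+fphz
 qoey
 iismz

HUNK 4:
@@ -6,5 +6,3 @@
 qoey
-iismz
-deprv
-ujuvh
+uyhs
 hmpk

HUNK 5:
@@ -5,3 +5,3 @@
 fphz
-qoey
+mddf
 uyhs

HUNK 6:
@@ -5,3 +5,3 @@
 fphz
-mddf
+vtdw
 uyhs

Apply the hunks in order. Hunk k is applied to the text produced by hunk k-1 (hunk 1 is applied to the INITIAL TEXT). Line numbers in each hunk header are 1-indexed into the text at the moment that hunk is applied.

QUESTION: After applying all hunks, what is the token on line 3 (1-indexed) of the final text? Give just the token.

Hunk 1: at line 5 remove [zafg] add [paz,ujuvh,hmpk] -> 11 lines: ftbnd axecu ely qoey rqqz paz ujuvh hmpk dntwe nzj afpa
Hunk 2: at line 3 remove [rqqz,paz] add [iismz,deprv] -> 11 lines: ftbnd axecu ely qoey iismz deprv ujuvh hmpk dntwe nzj afpa
Hunk 3: at line 1 remove [ely] add [jrwr,evw,fphz] -> 13 lines: ftbnd axecu jrwr evw fphz qoey iismz deprv ujuvh hmpk dntwe nzj afpa
Hunk 4: at line 6 remove [iismz,deprv,ujuvh] add [uyhs] -> 11 lines: ftbnd axecu jrwr evw fphz qoey uyhs hmpk dntwe nzj afpa
Hunk 5: at line 5 remove [qoey] add [mddf] -> 11 lines: ftbnd axecu jrwr evw fphz mddf uyhs hmpk dntwe nzj afpa
Hunk 6: at line 5 remove [mddf] add [vtdw] -> 11 lines: ftbnd axecu jrwr evw fphz vtdw uyhs hmpk dntwe nzj afpa
Final line 3: jrwr

Answer: jrwr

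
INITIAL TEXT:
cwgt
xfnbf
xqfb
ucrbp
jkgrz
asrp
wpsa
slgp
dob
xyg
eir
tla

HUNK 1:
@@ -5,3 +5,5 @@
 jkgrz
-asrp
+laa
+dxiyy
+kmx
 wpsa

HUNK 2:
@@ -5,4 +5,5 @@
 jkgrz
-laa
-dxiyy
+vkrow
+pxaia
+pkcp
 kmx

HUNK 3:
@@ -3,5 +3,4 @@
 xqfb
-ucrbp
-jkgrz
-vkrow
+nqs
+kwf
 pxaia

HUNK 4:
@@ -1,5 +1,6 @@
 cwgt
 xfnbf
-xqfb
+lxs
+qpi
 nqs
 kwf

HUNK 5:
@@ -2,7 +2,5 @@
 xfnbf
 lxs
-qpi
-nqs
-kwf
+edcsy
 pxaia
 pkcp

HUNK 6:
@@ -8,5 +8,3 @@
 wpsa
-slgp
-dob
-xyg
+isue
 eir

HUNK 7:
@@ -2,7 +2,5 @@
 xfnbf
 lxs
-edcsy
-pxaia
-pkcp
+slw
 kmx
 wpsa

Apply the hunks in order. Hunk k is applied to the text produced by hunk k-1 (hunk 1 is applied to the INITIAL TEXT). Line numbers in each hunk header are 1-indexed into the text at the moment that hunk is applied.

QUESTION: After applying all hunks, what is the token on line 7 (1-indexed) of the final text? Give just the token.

Answer: isue

Derivation:
Hunk 1: at line 5 remove [asrp] add [laa,dxiyy,kmx] -> 14 lines: cwgt xfnbf xqfb ucrbp jkgrz laa dxiyy kmx wpsa slgp dob xyg eir tla
Hunk 2: at line 5 remove [laa,dxiyy] add [vkrow,pxaia,pkcp] -> 15 lines: cwgt xfnbf xqfb ucrbp jkgrz vkrow pxaia pkcp kmx wpsa slgp dob xyg eir tla
Hunk 3: at line 3 remove [ucrbp,jkgrz,vkrow] add [nqs,kwf] -> 14 lines: cwgt xfnbf xqfb nqs kwf pxaia pkcp kmx wpsa slgp dob xyg eir tla
Hunk 4: at line 1 remove [xqfb] add [lxs,qpi] -> 15 lines: cwgt xfnbf lxs qpi nqs kwf pxaia pkcp kmx wpsa slgp dob xyg eir tla
Hunk 5: at line 2 remove [qpi,nqs,kwf] add [edcsy] -> 13 lines: cwgt xfnbf lxs edcsy pxaia pkcp kmx wpsa slgp dob xyg eir tla
Hunk 6: at line 8 remove [slgp,dob,xyg] add [isue] -> 11 lines: cwgt xfnbf lxs edcsy pxaia pkcp kmx wpsa isue eir tla
Hunk 7: at line 2 remove [edcsy,pxaia,pkcp] add [slw] -> 9 lines: cwgt xfnbf lxs slw kmx wpsa isue eir tla
Final line 7: isue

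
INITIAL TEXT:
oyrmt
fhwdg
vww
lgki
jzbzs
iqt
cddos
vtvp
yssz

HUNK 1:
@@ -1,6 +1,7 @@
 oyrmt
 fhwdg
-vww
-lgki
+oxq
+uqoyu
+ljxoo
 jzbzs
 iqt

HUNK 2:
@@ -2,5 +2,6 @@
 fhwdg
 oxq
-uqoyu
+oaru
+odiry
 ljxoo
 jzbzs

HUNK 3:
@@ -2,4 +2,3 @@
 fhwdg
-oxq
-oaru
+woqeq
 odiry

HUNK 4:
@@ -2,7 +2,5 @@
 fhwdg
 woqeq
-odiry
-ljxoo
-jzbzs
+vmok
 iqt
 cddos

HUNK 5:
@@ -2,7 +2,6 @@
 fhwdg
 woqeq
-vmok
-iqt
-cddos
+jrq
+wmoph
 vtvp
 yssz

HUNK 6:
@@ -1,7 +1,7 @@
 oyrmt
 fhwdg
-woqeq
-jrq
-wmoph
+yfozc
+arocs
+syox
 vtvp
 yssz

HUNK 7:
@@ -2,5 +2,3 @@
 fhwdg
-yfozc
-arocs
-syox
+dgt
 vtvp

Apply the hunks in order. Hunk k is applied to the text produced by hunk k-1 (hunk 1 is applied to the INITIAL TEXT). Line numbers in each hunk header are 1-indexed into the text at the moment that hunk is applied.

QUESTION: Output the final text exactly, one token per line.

Hunk 1: at line 1 remove [vww,lgki] add [oxq,uqoyu,ljxoo] -> 10 lines: oyrmt fhwdg oxq uqoyu ljxoo jzbzs iqt cddos vtvp yssz
Hunk 2: at line 2 remove [uqoyu] add [oaru,odiry] -> 11 lines: oyrmt fhwdg oxq oaru odiry ljxoo jzbzs iqt cddos vtvp yssz
Hunk 3: at line 2 remove [oxq,oaru] add [woqeq] -> 10 lines: oyrmt fhwdg woqeq odiry ljxoo jzbzs iqt cddos vtvp yssz
Hunk 4: at line 2 remove [odiry,ljxoo,jzbzs] add [vmok] -> 8 lines: oyrmt fhwdg woqeq vmok iqt cddos vtvp yssz
Hunk 5: at line 2 remove [vmok,iqt,cddos] add [jrq,wmoph] -> 7 lines: oyrmt fhwdg woqeq jrq wmoph vtvp yssz
Hunk 6: at line 1 remove [woqeq,jrq,wmoph] add [yfozc,arocs,syox] -> 7 lines: oyrmt fhwdg yfozc arocs syox vtvp yssz
Hunk 7: at line 2 remove [yfozc,arocs,syox] add [dgt] -> 5 lines: oyrmt fhwdg dgt vtvp yssz

Answer: oyrmt
fhwdg
dgt
vtvp
yssz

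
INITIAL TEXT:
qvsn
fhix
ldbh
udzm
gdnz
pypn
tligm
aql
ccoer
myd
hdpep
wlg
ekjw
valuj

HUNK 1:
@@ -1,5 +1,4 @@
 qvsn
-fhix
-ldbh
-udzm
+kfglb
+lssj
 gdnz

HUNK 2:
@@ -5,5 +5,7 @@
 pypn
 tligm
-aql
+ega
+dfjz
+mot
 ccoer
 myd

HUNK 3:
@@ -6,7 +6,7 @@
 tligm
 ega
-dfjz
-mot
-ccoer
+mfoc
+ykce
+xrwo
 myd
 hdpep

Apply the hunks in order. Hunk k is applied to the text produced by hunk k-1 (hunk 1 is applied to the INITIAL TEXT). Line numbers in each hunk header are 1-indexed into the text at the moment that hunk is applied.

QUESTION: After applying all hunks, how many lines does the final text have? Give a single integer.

Answer: 15

Derivation:
Hunk 1: at line 1 remove [fhix,ldbh,udzm] add [kfglb,lssj] -> 13 lines: qvsn kfglb lssj gdnz pypn tligm aql ccoer myd hdpep wlg ekjw valuj
Hunk 2: at line 5 remove [aql] add [ega,dfjz,mot] -> 15 lines: qvsn kfglb lssj gdnz pypn tligm ega dfjz mot ccoer myd hdpep wlg ekjw valuj
Hunk 3: at line 6 remove [dfjz,mot,ccoer] add [mfoc,ykce,xrwo] -> 15 lines: qvsn kfglb lssj gdnz pypn tligm ega mfoc ykce xrwo myd hdpep wlg ekjw valuj
Final line count: 15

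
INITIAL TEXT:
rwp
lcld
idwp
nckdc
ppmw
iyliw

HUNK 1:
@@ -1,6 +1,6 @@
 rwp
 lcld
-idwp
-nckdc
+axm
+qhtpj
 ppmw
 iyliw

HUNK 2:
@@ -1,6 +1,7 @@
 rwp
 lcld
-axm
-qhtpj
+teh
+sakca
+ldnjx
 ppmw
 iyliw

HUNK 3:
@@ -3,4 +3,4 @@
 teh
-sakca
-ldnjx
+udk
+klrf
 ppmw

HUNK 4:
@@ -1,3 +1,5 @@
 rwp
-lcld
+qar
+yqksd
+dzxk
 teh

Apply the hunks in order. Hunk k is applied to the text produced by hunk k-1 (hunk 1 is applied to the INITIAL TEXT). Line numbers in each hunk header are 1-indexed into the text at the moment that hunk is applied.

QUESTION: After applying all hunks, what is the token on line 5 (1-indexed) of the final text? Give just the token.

Hunk 1: at line 1 remove [idwp,nckdc] add [axm,qhtpj] -> 6 lines: rwp lcld axm qhtpj ppmw iyliw
Hunk 2: at line 1 remove [axm,qhtpj] add [teh,sakca,ldnjx] -> 7 lines: rwp lcld teh sakca ldnjx ppmw iyliw
Hunk 3: at line 3 remove [sakca,ldnjx] add [udk,klrf] -> 7 lines: rwp lcld teh udk klrf ppmw iyliw
Hunk 4: at line 1 remove [lcld] add [qar,yqksd,dzxk] -> 9 lines: rwp qar yqksd dzxk teh udk klrf ppmw iyliw
Final line 5: teh

Answer: teh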